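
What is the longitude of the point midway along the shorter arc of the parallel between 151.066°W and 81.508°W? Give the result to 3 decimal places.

Signed shortest Δλ from -151.066° to -81.508° is +69.558°.
Midpoint longitude = -151.066° + (+69.558°)/2 = -151.066° + 34.779° = -116.287°.

116.287°W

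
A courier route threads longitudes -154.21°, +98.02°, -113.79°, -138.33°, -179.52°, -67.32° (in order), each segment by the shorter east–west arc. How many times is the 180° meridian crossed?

Leg 1: -154.21° → +98.02°, shortest Δλ = -107.77° (west) — crosses 180°.
Leg 2: +98.02° → -113.79°, shortest Δλ = 148.19° (east) — crosses 180°.
Leg 3: -113.79° → -138.33°, shortest Δλ = -24.54° (west) — does not cross 180°.
Leg 4: -138.33° → -179.52°, shortest Δλ = -41.19° (west) — does not cross 180°.
Leg 5: -179.52° → -67.32°, shortest Δλ = 112.2° (east) — does not cross 180°.
Total crossings: 2.

2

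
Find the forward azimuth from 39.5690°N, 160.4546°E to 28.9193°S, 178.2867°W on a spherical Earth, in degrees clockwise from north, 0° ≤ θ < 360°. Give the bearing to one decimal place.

160.4°

Δλ = -178.2867 − 160.4546 = -338.7413°; wrapped into (−180°, 180°]: 21.2587°.
θ = atan2( sin Δλ · cos φ₂ , cos φ₁ · sin φ₂ − sin φ₁ · cos φ₂ · cos Δλ )
  = atan2(0.31737, -0.89240) = 160.423° → normalised to [0°, 360°): 160.423°.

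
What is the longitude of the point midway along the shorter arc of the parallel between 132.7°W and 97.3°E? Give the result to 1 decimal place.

Signed shortest Δλ from -132.7° to +97.3° is -130.0°.
Midpoint longitude = -132.7° + (-130.0°)/2 = -132.7° − 65.0° = -197.7°.
Normalise into (−180°, 180°]: +162.3°.
(The naïve average (-132.7 + +97.3)/2 = -17.7° is on the wrong side of the globe.)

162.3°E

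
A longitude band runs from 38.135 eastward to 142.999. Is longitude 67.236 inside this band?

Band width going east from +38.135° to +142.999°: ((142.999 − 38.135) mod 360) = 104.864°.
Offset of +67.236° east of the west edge: ((67.236 − 38.135) mod 360) = 29.101°.
29.101° ≤ 104.864° ⇒ inside.

Yes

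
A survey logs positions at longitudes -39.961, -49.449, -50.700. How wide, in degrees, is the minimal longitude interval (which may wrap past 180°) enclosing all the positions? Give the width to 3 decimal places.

10.739°

Sort the longitudes: -50.700°, -49.449°, -39.961°.
Eastward gaps between consecutive values (wrapping around): 1.251°, 9.488°, 349.261°.
Largest gap = 349.261° ⇒ minimal covering band is its complement: 360° − 349.261° = 10.739°.
Band runs from -50.700° eastward to -39.961°.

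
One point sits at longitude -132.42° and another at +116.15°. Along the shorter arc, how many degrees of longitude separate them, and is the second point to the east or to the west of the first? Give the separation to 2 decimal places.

111.43° west

Raw difference: 116.15 − -132.42 = 248.57°.
Normalise into (−180°, 180°]: 248.57° − 360° = -111.43°.
Negative ⇒ the second point lies to the west; separation 111.43°.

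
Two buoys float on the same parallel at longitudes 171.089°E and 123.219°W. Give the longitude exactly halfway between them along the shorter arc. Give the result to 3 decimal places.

Signed shortest Δλ from +171.089° to -123.219° is +65.692°.
Midpoint longitude = +171.089° + (+65.692°)/2 = +171.089° + 32.846° = +203.935°.
Normalise into (−180°, 180°]: -156.065°.
(The naïve average (+171.089 + -123.219)/2 = 23.935° is on the wrong side of the globe.)

156.065°W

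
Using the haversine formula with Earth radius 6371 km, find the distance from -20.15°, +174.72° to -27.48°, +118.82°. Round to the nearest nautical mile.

3077 nmi

Δλ = 118.82 − 174.72 = -55.90°.
Δφ = -27.48 − -20.15 = -7.33°.
a = sin²(Δφ/2) + cos φ₁ · cos φ₂ · sin²(Δλ/2) = 0.187052.
c = 2·atan2(√a, √(1−a)) = 0.89452 rad → d = 6371·c ≈ 5698.96 km ≈ 3077.19 nmi.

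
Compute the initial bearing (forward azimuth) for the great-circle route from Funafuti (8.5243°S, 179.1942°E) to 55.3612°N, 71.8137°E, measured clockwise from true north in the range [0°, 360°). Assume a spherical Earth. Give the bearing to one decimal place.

325.5°

Δλ = 71.8137 − 179.1942 = -107.3805°.
θ = atan2( sin Δλ · cos φ₂ , cos φ₁ · sin φ₂ − sin φ₁ · cos φ₂ · cos Δλ )
  = atan2(-0.54245, 0.78849) = -34.526° → normalised to [0°, 360°): 325.474°.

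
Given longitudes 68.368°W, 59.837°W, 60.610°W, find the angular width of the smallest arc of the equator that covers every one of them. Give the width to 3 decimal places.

Sort the longitudes: -68.368°, -60.610°, -59.837°.
Eastward gaps between consecutive values (wrapping around): 7.758°, 0.773°, 351.469°.
Largest gap = 351.469° ⇒ minimal covering band is its complement: 360° − 351.469° = 8.531°.
Band runs from -68.368° eastward to -59.837°.

8.531°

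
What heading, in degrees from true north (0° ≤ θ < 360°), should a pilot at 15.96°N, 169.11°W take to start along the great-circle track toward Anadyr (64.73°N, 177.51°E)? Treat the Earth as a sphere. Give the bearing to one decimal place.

Δλ = 177.51 − -169.11 = 346.62°; wrapped into (−180°, 180°]: -13.38°.
θ = atan2( sin Δλ · cos φ₂ , cos φ₁ · sin φ₂ − sin φ₁ · cos φ₂ · cos Δλ )
  = atan2(-0.09878, 0.75526) = -7.452° → normalised to [0°, 360°): 352.548°.

352.5°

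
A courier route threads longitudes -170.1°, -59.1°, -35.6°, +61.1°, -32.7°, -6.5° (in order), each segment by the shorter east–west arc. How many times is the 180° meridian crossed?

0

Leg 1: -170.1° → -59.1°, shortest Δλ = 111.0° (east) — does not cross 180°.
Leg 2: -59.1° → -35.6°, shortest Δλ = 23.5° (east) — does not cross 180°.
Leg 3: -35.6° → +61.1°, shortest Δλ = 96.7° (east) — does not cross 180°.
Leg 4: +61.1° → -32.7°, shortest Δλ = -93.8° (west) — does not cross 180°.
Leg 5: -32.7° → -6.5°, shortest Δλ = 26.2° (east) — does not cross 180°.
Total crossings: 0.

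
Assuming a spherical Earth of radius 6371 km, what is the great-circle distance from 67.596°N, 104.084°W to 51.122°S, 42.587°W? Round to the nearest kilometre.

14152 km

Δλ = -42.587 − -104.084 = 61.497°.
Δφ = -51.122 − 67.596 = -118.718°.
a = sin²(Δφ/2) + cos φ₁ · cos φ₂ · sin²(Δλ/2) = 0.802782.
c = 2·atan2(√a, √(1−a)) = 2.22127 rad → d = 6371·c ≈ 14151.72 km.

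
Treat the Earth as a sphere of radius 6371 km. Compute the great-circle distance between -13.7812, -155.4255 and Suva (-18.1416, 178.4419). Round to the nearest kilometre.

2833 km

Δλ = 178.4419 − -155.4255 = 333.8674°; wrapped into (−180°, 180°]: -26.1326°.
Δφ = -18.1416 − -13.7812 = -4.3604°.
a = sin²(Δφ/2) + cos φ₁ · cos φ₂ · sin²(Δλ/2) = 0.048620.
c = 2·atan2(√a, √(1−a)) = 0.44465 rad → d = 6371·c ≈ 2832.87 km.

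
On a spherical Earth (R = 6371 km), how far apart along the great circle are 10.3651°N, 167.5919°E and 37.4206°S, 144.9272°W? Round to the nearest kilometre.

Δλ = -144.9272 − 167.5919 = -312.5191°; wrapped into (−180°, 180°]: 47.4809°.
Δφ = -37.4206 − 10.3651 = -47.7857°.
a = sin²(Δφ/2) + cos φ₁ · cos φ₂ · sin²(Δλ/2) = 0.290672.
c = 2·atan2(√a, √(1−a)) = 1.13883 rad → d = 6371·c ≈ 7255.49 km.

7255 km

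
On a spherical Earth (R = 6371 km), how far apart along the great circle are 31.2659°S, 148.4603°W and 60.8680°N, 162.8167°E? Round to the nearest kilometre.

Δλ = 162.8167 − -148.4603 = 311.2770°; wrapped into (−180°, 180°]: -48.7230°.
Δφ = 60.8680 − -31.2659 = 92.1339°.
a = sin²(Δφ/2) + cos φ₁ · cos φ₂ · sin²(Δλ/2) = 0.589420.
c = 2·atan2(√a, √(1−a)) = 1.75060 rad → d = 6371·c ≈ 11153.10 km.

11153 km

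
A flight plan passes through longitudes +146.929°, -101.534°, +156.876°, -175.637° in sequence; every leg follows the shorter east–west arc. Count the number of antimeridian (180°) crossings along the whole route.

3

Leg 1: +146.929° → -101.534°, shortest Δλ = 111.537° (east) — crosses 180°.
Leg 2: -101.534° → +156.876°, shortest Δλ = -101.59° (west) — crosses 180°.
Leg 3: +156.876° → -175.637°, shortest Δλ = 27.487° (east) — crosses 180°.
Total crossings: 3.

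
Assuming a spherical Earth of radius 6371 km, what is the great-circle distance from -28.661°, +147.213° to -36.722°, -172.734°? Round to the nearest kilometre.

3825 km

Δλ = -172.734 − 147.213 = -319.947°; wrapped into (−180°, 180°]: 40.053°.
Δφ = -36.722 − -28.661 = -8.061°.
a = sin²(Δφ/2) + cos φ₁ · cos φ₂ · sin²(Δλ/2) = 0.087424.
c = 2·atan2(√a, √(1−a)) = 0.60033 rad → d = 6371·c ≈ 3824.67 km.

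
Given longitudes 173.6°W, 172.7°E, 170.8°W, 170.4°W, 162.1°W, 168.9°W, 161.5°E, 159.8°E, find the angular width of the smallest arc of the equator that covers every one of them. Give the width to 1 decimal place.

Sort the longitudes: -173.6°, -170.8°, -170.4°, -168.9°, -162.1°, +159.8°, +161.5°, +172.7°.
Eastward gaps between consecutive values (wrapping around): 2.8°, 0.4°, 1.5°, 6.8°, 321.9°, 1.7°, 11.2°, 13.7°.
Largest gap = 321.9° ⇒ minimal covering band is its complement: 360° − 321.9° = 38.1°.
Band runs from +159.8° eastward to -162.1°, crossing the antimeridian.

38.1°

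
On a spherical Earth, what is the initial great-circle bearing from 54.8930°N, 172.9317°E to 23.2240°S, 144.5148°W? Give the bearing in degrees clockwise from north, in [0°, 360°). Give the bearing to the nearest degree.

Δλ = -144.5148 − 172.9317 = -317.4465°; wrapped into (−180°, 180°]: 42.5535°.
θ = atan2( sin Δλ · cos φ₂ , cos φ₁ · sin φ₂ − sin φ₁ · cos φ₂ · cos Δλ )
  = atan2(0.62148, -0.78058) = 141.474° → normalised to [0°, 360°): 141.474°.

141°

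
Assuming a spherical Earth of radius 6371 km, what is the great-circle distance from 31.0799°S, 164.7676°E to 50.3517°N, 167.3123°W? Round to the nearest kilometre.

9463 km

Δλ = -167.3123 − 164.7676 = -332.0799°; wrapped into (−180°, 180°]: 27.9201°.
Δφ = 50.3517 − -31.0799 = 81.4316°.
a = sin²(Δφ/2) + cos φ₁ · cos φ₂ · sin²(Δλ/2) = 0.457310.
c = 2·atan2(√a, √(1−a)) = 1.48531 rad → d = 6371·c ≈ 9462.92 km.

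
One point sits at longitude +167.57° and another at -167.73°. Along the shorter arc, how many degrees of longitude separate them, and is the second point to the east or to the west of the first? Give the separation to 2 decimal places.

Raw difference: -167.73 − 167.57 = -335.3°.
Normalise into (−180°, 180°]: -335.3° + 360° = 24.7°.
Positive ⇒ the second point lies to the east; separation 24.70°.

24.70° east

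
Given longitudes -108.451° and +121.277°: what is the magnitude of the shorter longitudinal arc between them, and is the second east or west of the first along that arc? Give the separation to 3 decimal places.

130.272° west

Raw difference: 121.277 − -108.451 = 229.728°.
Normalise into (−180°, 180°]: 229.728° − 360° = -130.272°.
Negative ⇒ the second point lies to the west; separation 130.272°.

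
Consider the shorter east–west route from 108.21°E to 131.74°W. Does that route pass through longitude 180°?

Yes

Naïve |-131.74 − 108.21| = 239.95° > 180°, so the shorter arc goes the other way round — across 180°.
Signed shortest Δλ = ((-131.74 − 108.21 + 180) mod 360) − 180 = 120.05°.
Going east by 120.05° from +108.21° passes through 180° before reaching -131.74°.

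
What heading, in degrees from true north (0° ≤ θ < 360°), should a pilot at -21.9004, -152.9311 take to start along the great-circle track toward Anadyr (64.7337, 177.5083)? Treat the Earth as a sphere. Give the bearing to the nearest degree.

Δλ = 177.5083 − -152.9311 = 330.4394°; wrapped into (−180°, 180°]: -29.5606°.
θ = atan2( sin Δλ · cos φ₂ , cos φ₁ · sin φ₂ − sin φ₁ · cos φ₂ · cos Δλ )
  = atan2(-0.21057, 0.97755) = -12.156° → normalised to [0°, 360°): 347.844°.

348°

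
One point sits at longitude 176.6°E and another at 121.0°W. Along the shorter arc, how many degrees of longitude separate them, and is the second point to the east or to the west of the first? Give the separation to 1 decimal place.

Raw difference: -121.0 − 176.6 = -297.6°.
Normalise into (−180°, 180°]: -297.6° + 360° = 62.4°.
Positive ⇒ the second point lies to the east; separation 62.4°.

62.4° east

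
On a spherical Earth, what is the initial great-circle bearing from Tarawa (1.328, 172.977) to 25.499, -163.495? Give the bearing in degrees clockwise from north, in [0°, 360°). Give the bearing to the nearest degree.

41°

Δλ = -163.495 − 172.977 = -336.472°; wrapped into (−180°, 180°]: 23.528°.
θ = atan2( sin Δλ · cos φ₂ , cos φ₁ · sin φ₂ − sin φ₁ · cos φ₂ · cos Δλ )
  = atan2(0.36031, 0.41120) = 41.226° → normalised to [0°, 360°): 41.226°.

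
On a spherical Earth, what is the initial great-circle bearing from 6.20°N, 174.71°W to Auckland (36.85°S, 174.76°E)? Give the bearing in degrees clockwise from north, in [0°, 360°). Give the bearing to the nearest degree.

192°

Δλ = 174.76 − -174.71 = 349.47°; wrapped into (−180°, 180°]: -10.53°.
θ = atan2( sin Δλ · cos φ₂ , cos φ₁ · sin φ₂ − sin φ₁ · cos φ₂ · cos Δλ )
  = atan2(-0.14624, -0.68118) = -167.883° → normalised to [0°, 360°): 192.117°.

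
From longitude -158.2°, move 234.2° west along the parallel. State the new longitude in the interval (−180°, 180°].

-32.4°

Start at -158.2°; shift −234.2° → -392.4°.
-392.4° lies outside (−180°, 180°]; add 360° → -32.4°.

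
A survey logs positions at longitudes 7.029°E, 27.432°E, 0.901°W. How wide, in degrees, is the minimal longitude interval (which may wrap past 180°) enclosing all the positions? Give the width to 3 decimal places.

28.333°

Sort the longitudes: -0.901°, +7.029°, +27.432°.
Eastward gaps between consecutive values (wrapping around): 7.930°, 20.403°, 331.667°.
Largest gap = 331.667° ⇒ minimal covering band is its complement: 360° − 331.667° = 28.333°.
Band runs from -0.901° eastward to +27.432°.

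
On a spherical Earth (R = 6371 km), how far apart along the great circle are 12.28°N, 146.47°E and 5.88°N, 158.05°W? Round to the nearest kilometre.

6123 km

Δλ = -158.05 − 146.47 = -304.52°; wrapped into (−180°, 180°]: 55.48°.
Δφ = 5.88 − 12.28 = -6.40°.
a = sin²(Δφ/2) + cos φ₁ · cos φ₂ · sin²(Δλ/2) = 0.213698.
c = 2·atan2(√a, √(1−a)) = 0.96112 rad → d = 6371·c ≈ 6123.28 km.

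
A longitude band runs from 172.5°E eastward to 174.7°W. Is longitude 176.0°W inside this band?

Band width going east from +172.5° to -174.7°: ((-174.7 − 172.5) mod 360) = 12.8°.
Offset of -176.0° east of the west edge: ((-176.0 − 172.5) mod 360) = 11.5°.
11.5° ≤ 12.8° ⇒ inside.

Yes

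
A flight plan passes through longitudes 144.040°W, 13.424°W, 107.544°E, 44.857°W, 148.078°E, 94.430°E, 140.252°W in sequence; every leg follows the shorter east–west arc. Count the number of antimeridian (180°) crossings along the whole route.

Leg 1: -144.040° → -13.424°, shortest Δλ = 130.616° (east) — does not cross 180°.
Leg 2: -13.424° → +107.544°, shortest Δλ = 120.968° (east) — does not cross 180°.
Leg 3: +107.544° → -44.857°, shortest Δλ = -152.401° (west) — does not cross 180°.
Leg 4: -44.857° → +148.078°, shortest Δλ = -167.065° (west) — crosses 180°.
Leg 5: +148.078° → +94.430°, shortest Δλ = -53.648° (west) — does not cross 180°.
Leg 6: +94.430° → -140.252°, shortest Δλ = 125.318° (east) — crosses 180°.
Total crossings: 2.

2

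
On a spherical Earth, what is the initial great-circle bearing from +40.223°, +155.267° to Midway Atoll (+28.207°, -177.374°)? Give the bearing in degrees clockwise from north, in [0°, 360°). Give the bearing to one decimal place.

109.6°

Δλ = -177.374 − 155.267 = -332.641°; wrapped into (−180°, 180°]: 27.359°.
θ = atan2( sin Δλ · cos φ₂ , cos φ₁ · sin φ₂ − sin φ₁ · cos φ₂ · cos Δλ )
  = atan2(0.40499, -0.14453) = 109.640° → normalised to [0°, 360°): 109.640°.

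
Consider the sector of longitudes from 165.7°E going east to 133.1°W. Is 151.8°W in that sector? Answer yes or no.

Yes

Band width going east from +165.7° to -133.1°: ((-133.1 − 165.7) mod 360) = 61.2°.
Offset of -151.8° east of the west edge: ((-151.8 − 165.7) mod 360) = 42.5°.
42.5° ≤ 61.2° ⇒ inside.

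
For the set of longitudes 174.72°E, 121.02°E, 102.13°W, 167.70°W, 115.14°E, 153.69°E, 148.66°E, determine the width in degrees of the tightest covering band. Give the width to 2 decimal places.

142.73°

Sort the longitudes: -167.70°, -102.13°, +115.14°, +121.02°, +148.66°, +153.69°, +174.72°.
Eastward gaps between consecutive values (wrapping around): 65.57°, 217.27°, 5.88°, 27.64°, 5.03°, 21.03°, 17.58°.
Largest gap = 217.27° ⇒ minimal covering band is its complement: 360° − 217.27° = 142.73°.
Band runs from +115.14° eastward to -102.13°, crossing the antimeridian.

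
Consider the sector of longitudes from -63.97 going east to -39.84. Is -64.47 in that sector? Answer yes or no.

No

Band width going east from -63.97° to -39.84°: ((-39.84 − -63.97) mod 360) = 24.13°.
Offset of -64.47° east of the west edge: ((-64.47 − -63.97) mod 360) = 359.50°.
359.50° > 24.13° ⇒ outside.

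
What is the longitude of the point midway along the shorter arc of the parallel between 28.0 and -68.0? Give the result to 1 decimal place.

-20.0°

Signed shortest Δλ from +28.0° to -68.0° is -96.0°.
Midpoint longitude = +28.0° + (-96.0°)/2 = +28.0° − 48.0° = -20.0°.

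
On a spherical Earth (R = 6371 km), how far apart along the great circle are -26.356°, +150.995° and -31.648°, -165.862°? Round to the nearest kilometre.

4210 km

Δλ = -165.862 − 150.995 = -316.857°; wrapped into (−180°, 180°]: 43.143°.
Δφ = -31.648 − -26.356 = -5.292°.
a = sin²(Δφ/2) + cos φ₁ · cos φ₂ · sin²(Δλ/2) = 0.105243.
c = 2·atan2(√a, √(1−a)) = 0.66078 rad → d = 6371·c ≈ 4209.82 km.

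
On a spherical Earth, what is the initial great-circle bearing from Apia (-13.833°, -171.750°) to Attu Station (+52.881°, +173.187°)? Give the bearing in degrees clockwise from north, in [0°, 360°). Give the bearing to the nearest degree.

350°

Δλ = 173.187 − -171.750 = 344.937°; wrapped into (−180°, 180°]: -15.063°.
θ = atan2( sin Δλ · cos φ₂ , cos φ₁ · sin φ₂ − sin φ₁ · cos φ₂ · cos Δλ )
  = atan2(-0.15683, 0.91359) = -9.741° → normalised to [0°, 360°): 350.259°.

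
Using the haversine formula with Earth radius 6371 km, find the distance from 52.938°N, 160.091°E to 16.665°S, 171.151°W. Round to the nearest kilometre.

Δλ = -171.151 − 160.091 = -331.242°; wrapped into (−180°, 180°]: 28.758°.
Δφ = -16.665 − 52.938 = -69.603°.
a = sin²(Δφ/2) + cos φ₁ · cos φ₂ · sin²(Δλ/2) = 0.361345.
c = 2·atan2(√a, √(1−a)) = 1.28980 rad → d = 6371·c ≈ 8217.33 km.

8217 km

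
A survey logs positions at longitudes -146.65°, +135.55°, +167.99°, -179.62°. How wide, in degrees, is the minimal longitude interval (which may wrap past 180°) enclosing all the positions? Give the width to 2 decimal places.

Sort the longitudes: -179.62°, -146.65°, +135.55°, +167.99°.
Eastward gaps between consecutive values (wrapping around): 32.97°, 282.20°, 32.44°, 12.39°.
Largest gap = 282.20° ⇒ minimal covering band is its complement: 360° − 282.20° = 77.80°.
Band runs from +135.55° eastward to -146.65°, crossing the antimeridian.

77.80°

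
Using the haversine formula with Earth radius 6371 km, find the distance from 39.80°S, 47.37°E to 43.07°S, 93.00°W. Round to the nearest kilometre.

Δλ = -93.00 − 47.37 = -140.37°.
Δφ = -43.07 − -39.80 = -3.27°.
a = sin²(Δφ/2) + cos φ₁ · cos φ₂ · sin²(Δλ/2) = 0.497568.
c = 2·atan2(√a, √(1−a)) = 1.56593 rad → d = 6371·c ≈ 9976.55 km.

9977 km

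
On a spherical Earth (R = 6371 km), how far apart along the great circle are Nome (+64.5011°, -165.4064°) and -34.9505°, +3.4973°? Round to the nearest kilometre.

16645 km

Δλ = 3.4973 − -165.4064 = 168.9037°.
Δφ = -34.9505 − 64.5011 = -99.4516°.
a = sin²(Δφ/2) + cos φ₁ · cos φ₂ · sin²(Δλ/2) = 0.931662.
c = 2·atan2(√a, √(1−a)) = 2.61262 rad → d = 6371·c ≈ 16644.98 km.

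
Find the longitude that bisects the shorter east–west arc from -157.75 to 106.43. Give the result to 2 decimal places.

Signed shortest Δλ from -157.75° to +106.43° is -95.82°.
Midpoint longitude = -157.75° + (-95.82°)/2 = -157.75° − 47.91° = -205.66°.
Normalise into (−180°, 180°]: +154.34°.
(The naïve average (-157.75 + +106.43)/2 = -25.66° is on the wrong side of the globe.)

+154.34°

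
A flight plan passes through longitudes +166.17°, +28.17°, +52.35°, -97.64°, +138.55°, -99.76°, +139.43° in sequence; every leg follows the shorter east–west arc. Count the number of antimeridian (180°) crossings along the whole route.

3

Leg 1: +166.17° → +28.17°, shortest Δλ = -138.0° (west) — does not cross 180°.
Leg 2: +28.17° → +52.35°, shortest Δλ = 24.18° (east) — does not cross 180°.
Leg 3: +52.35° → -97.64°, shortest Δλ = -149.99° (west) — does not cross 180°.
Leg 4: -97.64° → +138.55°, shortest Δλ = -123.81° (west) — crosses 180°.
Leg 5: +138.55° → -99.76°, shortest Δλ = 121.69° (east) — crosses 180°.
Leg 6: -99.76° → +139.43°, shortest Δλ = -120.81° (west) — crosses 180°.
Total crossings: 3.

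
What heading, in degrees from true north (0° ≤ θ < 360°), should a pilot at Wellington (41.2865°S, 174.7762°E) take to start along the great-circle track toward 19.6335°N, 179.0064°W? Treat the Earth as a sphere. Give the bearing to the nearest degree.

7°

Δλ = -179.0064 − 174.7762 = -353.7826°; wrapped into (−180°, 180°]: 6.2174°.
θ = atan2( sin Δλ · cos φ₂ , cos φ₁ · sin φ₂ − sin φ₁ · cos φ₂ · cos Δλ )
  = atan2(0.10200, 0.87029) = 6.685° → normalised to [0°, 360°): 6.685°.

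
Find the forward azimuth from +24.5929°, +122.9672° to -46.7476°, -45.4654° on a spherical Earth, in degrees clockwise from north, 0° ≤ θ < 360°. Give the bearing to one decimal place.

Δλ = -45.4654 − 122.9672 = -168.4326°.
θ = atan2( sin Δλ · cos φ₂ , cos φ₁ · sin φ₂ − sin φ₁ · cos φ₂ · cos Δλ )
  = atan2(-0.13740, -0.38290) = -160.260° → normalised to [0°, 360°): 199.740°.

199.7°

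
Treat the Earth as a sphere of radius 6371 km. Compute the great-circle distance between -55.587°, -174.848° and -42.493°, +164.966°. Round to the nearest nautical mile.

1110 nmi

Δλ = 164.966 − -174.848 = 339.814°; wrapped into (−180°, 180°]: -20.186°.
Δφ = -42.493 − -55.587 = 13.094°.
a = sin²(Δφ/2) + cos φ₁ · cos φ₂ · sin²(Δλ/2) = 0.025798.
c = 2·atan2(√a, √(1−a)) = 0.32263 rad → d = 6371·c ≈ 2055.50 km ≈ 1109.88 nmi.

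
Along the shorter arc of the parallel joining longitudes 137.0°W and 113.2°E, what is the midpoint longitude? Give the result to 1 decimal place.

Signed shortest Δλ from -137.0° to +113.2° is -109.8°.
Midpoint longitude = -137.0° + (-109.8°)/2 = -137.0° − 54.9° = -191.9°.
Normalise into (−180°, 180°]: +168.1°.
(The naïve average (-137.0 + +113.2)/2 = -11.9° is on the wrong side of the globe.)

168.1°E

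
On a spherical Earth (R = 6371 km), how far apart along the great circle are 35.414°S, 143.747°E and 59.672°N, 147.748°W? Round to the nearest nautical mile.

Δλ = -147.748 − 143.747 = -291.495°; wrapped into (−180°, 180°]: 68.505°.
Δφ = 59.672 − -35.414 = 95.086°.
a = sin²(Δφ/2) + cos φ₁ · cos φ₂ · sin²(Δλ/2) = 0.674693.
c = 2·atan2(√a, √(1−a)) = 1.92771 rad → d = 6371·c ≈ 12281.45 km ≈ 6631.45 nmi.

6631 nmi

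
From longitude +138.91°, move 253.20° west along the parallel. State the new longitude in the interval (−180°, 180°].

Start at +138.91°; shift −253.20° → -114.29°.
-114.29° already lies in (−180°, 180°].

-114.29°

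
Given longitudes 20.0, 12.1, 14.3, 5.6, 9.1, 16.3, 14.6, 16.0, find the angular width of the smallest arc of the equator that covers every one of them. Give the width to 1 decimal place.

Sort the longitudes: +5.6°, +9.1°, +12.1°, +14.3°, +14.6°, +16.0°, +16.3°, +20.0°.
Eastward gaps between consecutive values (wrapping around): 3.5°, 3.0°, 2.2°, 0.3°, 1.4°, 0.3°, 3.7°, 345.6°.
Largest gap = 345.6° ⇒ minimal covering band is its complement: 360° − 345.6° = 14.4°.
Band runs from +5.6° eastward to +20.0°.

14.4°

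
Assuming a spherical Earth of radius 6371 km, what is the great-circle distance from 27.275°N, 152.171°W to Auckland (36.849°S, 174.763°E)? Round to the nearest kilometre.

7924 km

Δλ = 174.763 − -152.171 = 326.934°; wrapped into (−180°, 180°]: -33.066°.
Δφ = -36.849 − 27.275 = -64.124°.
a = sin²(Δφ/2) + cos φ₁ · cos φ₂ · sin²(Δλ/2) = 0.339383.
c = 2·atan2(√a, √(1−a)) = 1.24377 rad → d = 6371·c ≈ 7924.03 km.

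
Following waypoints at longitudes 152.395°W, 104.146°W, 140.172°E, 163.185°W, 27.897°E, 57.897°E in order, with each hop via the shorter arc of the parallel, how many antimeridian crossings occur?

Leg 1: -152.395° → -104.146°, shortest Δλ = 48.249° (east) — does not cross 180°.
Leg 2: -104.146° → +140.172°, shortest Δλ = -115.682° (west) — crosses 180°.
Leg 3: +140.172° → -163.185°, shortest Δλ = 56.643° (east) — crosses 180°.
Leg 4: -163.185° → +27.897°, shortest Δλ = -168.918° (west) — crosses 180°.
Leg 5: +27.897° → +57.897°, shortest Δλ = 30.0° (east) — does not cross 180°.
Total crossings: 3.

3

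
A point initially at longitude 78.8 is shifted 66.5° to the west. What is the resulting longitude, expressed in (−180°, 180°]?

Start at +78.8°; shift −66.5° → +12.3°.
+12.3° already lies in (−180°, 180°].

+12.3°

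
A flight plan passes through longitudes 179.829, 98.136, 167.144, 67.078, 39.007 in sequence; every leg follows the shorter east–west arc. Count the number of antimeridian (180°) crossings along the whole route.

Leg 1: +179.829° → +98.136°, shortest Δλ = -81.693° (west) — does not cross 180°.
Leg 2: +98.136° → +167.144°, shortest Δλ = 69.008° (east) — does not cross 180°.
Leg 3: +167.144° → +67.078°, shortest Δλ = -100.066° (west) — does not cross 180°.
Leg 4: +67.078° → +39.007°, shortest Δλ = -28.071° (west) — does not cross 180°.
Total crossings: 0.

0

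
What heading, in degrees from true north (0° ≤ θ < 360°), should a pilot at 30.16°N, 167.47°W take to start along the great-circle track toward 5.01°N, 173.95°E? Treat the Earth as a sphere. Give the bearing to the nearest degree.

Δλ = 173.95 − -167.47 = 341.42°; wrapped into (−180°, 180°]: -18.58°.
θ = atan2( sin Δλ · cos φ₂ , cos φ₁ · sin φ₂ − sin φ₁ · cos φ₂ · cos Δλ )
  = atan2(-0.31741, -0.39890) = -141.490° → normalised to [0°, 360°): 218.510°.

219°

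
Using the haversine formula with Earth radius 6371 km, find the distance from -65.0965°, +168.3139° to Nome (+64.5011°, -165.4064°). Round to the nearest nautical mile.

7866 nmi

Δλ = -165.4064 − 168.3139 = -333.7203°; wrapped into (−180°, 180°]: 26.2797°.
Δφ = 64.5011 − -65.0965 = 129.5976°.
a = sin²(Δφ/2) + cos φ₁ · cos φ₂ · sin²(Δλ/2) = 0.828064.
c = 2·atan2(√a, √(1−a)) = 2.28647 rad → d = 6371·c ≈ 14567.12 km ≈ 7865.61 nmi.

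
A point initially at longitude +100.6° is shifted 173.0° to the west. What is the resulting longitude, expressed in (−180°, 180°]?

Start at +100.6°; shift −173.0° → -72.4°.
-72.4° already lies in (−180°, 180°].

-72.4°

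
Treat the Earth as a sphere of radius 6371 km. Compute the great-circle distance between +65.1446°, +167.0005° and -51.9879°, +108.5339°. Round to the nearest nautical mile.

Δλ = 108.5339 − 167.0005 = -58.4666°.
Δφ = -51.9879 − 65.1446 = -117.1325°.
a = sin²(Δφ/2) + cos φ₁ · cos φ₂ · sin²(Δλ/2) = 0.789761.
c = 2·atan2(√a, √(1−a)) = 2.18894 rad → d = 6371·c ≈ 13945.73 km ≈ 7530.09 nmi.

7530 nmi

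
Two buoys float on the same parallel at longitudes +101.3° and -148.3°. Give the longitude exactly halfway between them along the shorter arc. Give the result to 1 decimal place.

+156.5°

Signed shortest Δλ from +101.3° to -148.3° is +110.4°.
Midpoint longitude = +101.3° + (+110.4°)/2 = +101.3° + 55.2° = +156.5°.
(The naïve average (+101.3 + -148.3)/2 = -23.5° is on the wrong side of the globe.)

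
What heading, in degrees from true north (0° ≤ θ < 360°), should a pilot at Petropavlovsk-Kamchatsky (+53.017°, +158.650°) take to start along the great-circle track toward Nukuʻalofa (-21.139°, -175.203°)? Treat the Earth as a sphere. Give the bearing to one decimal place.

155.1°

Δλ = -175.203 − 158.650 = -333.853°; wrapped into (−180°, 180°]: 26.147°.
θ = atan2( sin Δλ · cos φ₂ , cos φ₁ · sin φ₂ − sin φ₁ · cos φ₂ · cos Δλ )
  = atan2(0.41102, -0.88576) = 155.107° → normalised to [0°, 360°): 155.107°.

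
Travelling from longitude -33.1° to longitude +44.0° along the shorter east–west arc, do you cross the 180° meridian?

No

Signed shortest Δλ = ((44.0 − -33.1 + 180) mod 360) − 180 = 77.1°.
Going east by 77.1° from -33.1° reaches +44.0° without touching 180°.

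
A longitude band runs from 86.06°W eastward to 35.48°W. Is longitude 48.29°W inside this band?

Yes

Band width going east from -86.06° to -35.48°: ((-35.48 − -86.06) mod 360) = 50.58°.
Offset of -48.29° east of the west edge: ((-48.29 − -86.06) mod 360) = 37.77°.
37.77° ≤ 50.58° ⇒ inside.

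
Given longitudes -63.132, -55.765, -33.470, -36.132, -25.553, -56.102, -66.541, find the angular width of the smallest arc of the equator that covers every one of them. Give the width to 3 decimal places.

Sort the longitudes: -66.541°, -63.132°, -56.102°, -55.765°, -36.132°, -33.470°, -25.553°.
Eastward gaps between consecutive values (wrapping around): 3.409°, 7.030°, 0.337°, 19.633°, 2.662°, 7.917°, 319.012°.
Largest gap = 319.012° ⇒ minimal covering band is its complement: 360° − 319.012° = 40.988°.
Band runs from -66.541° eastward to -25.553°.

40.988°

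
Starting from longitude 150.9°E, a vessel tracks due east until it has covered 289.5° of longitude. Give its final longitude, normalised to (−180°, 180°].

Start at +150.9°; shift +289.5° → +440.4°.
+440.4° lies outside (−180°, 180°]; subtract 360° → +80.4°.

80.4°E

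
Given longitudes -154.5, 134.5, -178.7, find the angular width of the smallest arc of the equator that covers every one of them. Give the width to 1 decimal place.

Sort the longitudes: -178.7°, -154.5°, +134.5°.
Eastward gaps between consecutive values (wrapping around): 24.2°, 289.0°, 46.8°.
Largest gap = 289.0° ⇒ minimal covering band is its complement: 360° − 289.0° = 71.0°.
Band runs from +134.5° eastward to -154.5°, crossing the antimeridian.

71.0°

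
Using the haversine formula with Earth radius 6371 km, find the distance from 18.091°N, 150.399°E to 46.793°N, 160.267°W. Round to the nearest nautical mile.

Δλ = -160.267 − 150.399 = -310.666°; wrapped into (−180°, 180°]: 49.334°.
Δφ = 46.793 − 18.091 = 28.702°.
a = sin²(Δφ/2) + cos φ₁ · cos φ₂ · sin²(Δλ/2) = 0.174787.
c = 2·atan2(√a, √(1−a)) = 0.86265 rad → d = 6371·c ≈ 5495.96 km ≈ 2967.58 nmi.

2968 nmi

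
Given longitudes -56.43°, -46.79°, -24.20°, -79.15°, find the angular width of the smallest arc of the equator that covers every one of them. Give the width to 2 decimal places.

Sort the longitudes: -79.15°, -56.43°, -46.79°, -24.20°.
Eastward gaps between consecutive values (wrapping around): 22.72°, 9.64°, 22.59°, 305.05°.
Largest gap = 305.05° ⇒ minimal covering band is its complement: 360° − 305.05° = 54.95°.
Band runs from -79.15° eastward to -24.20°.

54.95°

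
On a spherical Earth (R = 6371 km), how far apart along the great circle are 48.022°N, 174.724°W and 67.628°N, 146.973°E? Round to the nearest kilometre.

Δλ = 146.973 − -174.724 = 321.697°; wrapped into (−180°, 180°]: -38.303°.
Δφ = 67.628 − 48.022 = 19.606°.
a = sin²(Δφ/2) + cos φ₁ · cos φ₂ · sin²(Δλ/2) = 0.056388.
c = 2·atan2(√a, √(1−a)) = 0.47950 rad → d = 6371·c ≈ 3054.92 km.

3055 km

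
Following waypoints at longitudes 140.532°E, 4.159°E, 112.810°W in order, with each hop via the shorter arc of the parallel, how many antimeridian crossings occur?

Leg 1: +140.532° → +4.159°, shortest Δλ = -136.373° (west) — does not cross 180°.
Leg 2: +4.159° → -112.810°, shortest Δλ = -116.969° (west) — does not cross 180°.
Total crossings: 0.

0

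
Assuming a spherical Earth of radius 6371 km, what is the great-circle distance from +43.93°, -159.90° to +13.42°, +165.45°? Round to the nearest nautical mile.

Δλ = 165.45 − -159.90 = 325.35°; wrapped into (−180°, 180°]: -34.65°.
Δφ = 13.42 − 43.93 = -30.51°.
a = sin²(Δφ/2) + cos φ₁ · cos φ₂ · sin²(Δλ/2) = 0.131352.
c = 2·atan2(√a, √(1−a)) = 0.74174 rad → d = 6371·c ≈ 4725.61 km ≈ 2551.62 nmi.

2552 nmi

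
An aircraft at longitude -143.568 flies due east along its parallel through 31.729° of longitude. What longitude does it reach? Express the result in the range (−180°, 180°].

-111.839°

Start at -143.568°; shift +31.729° → -111.839°.
-111.839° already lies in (−180°, 180°].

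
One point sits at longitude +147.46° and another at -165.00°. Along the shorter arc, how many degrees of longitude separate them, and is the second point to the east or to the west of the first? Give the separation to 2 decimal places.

47.54° east

Raw difference: -165.00 − 147.46 = -312.46°.
Normalise into (−180°, 180°]: -312.46° + 360° = 47.54°.
Positive ⇒ the second point lies to the east; separation 47.54°.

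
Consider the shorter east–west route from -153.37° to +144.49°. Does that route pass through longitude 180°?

Yes

Naïve |144.49 − -153.37| = 297.86° > 180°, so the shorter arc goes the other way round — across 180°.
Signed shortest Δλ = ((144.49 − -153.37 + 180) mod 360) − 180 = -62.14°.
Going west by 62.14° from -153.37° passes through 180° before reaching +144.49°.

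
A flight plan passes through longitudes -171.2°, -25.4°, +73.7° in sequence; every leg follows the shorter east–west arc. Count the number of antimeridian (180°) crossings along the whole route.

0

Leg 1: -171.2° → -25.4°, shortest Δλ = 145.8° (east) — does not cross 180°.
Leg 2: -25.4° → +73.7°, shortest Δλ = 99.1° (east) — does not cross 180°.
Total crossings: 0.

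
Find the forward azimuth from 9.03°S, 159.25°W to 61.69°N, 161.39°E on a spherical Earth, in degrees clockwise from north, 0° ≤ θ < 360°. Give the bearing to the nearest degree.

342°

Δλ = 161.39 − -159.25 = 320.64°; wrapped into (−180°, 180°]: -39.36°.
θ = atan2( sin Δλ · cos φ₂ , cos φ₁ · sin φ₂ − sin φ₁ · cos φ₂ · cos Δλ )
  = atan2(-0.30076, 0.92703) = -17.975° → normalised to [0°, 360°): 342.025°.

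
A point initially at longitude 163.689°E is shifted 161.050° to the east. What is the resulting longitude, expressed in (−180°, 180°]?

Start at +163.689°; shift +161.050° → +324.739°.
+324.739° lies outside (−180°, 180°]; subtract 360° → -35.261°.

35.261°W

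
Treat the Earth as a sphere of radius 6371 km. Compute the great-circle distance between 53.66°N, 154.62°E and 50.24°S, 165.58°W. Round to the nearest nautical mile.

Δλ = -165.58 − 154.62 = -320.20°; wrapped into (−180°, 180°]: 39.80°.
Δφ = -50.24 − 53.66 = -103.90°.
a = sin²(Δφ/2) + cos φ₁ · cos φ₂ · sin²(Δλ/2) = 0.664024.
c = 2·atan2(√a, √(1−a)) = 1.90503 rad → d = 6371·c ≈ 12136.96 km ≈ 6553.43 nmi.

6553 nmi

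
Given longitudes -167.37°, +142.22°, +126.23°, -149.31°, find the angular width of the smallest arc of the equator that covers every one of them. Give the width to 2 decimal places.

Sort the longitudes: -167.37°, -149.31°, +126.23°, +142.22°.
Eastward gaps between consecutive values (wrapping around): 18.06°, 275.54°, 15.99°, 50.41°.
Largest gap = 275.54° ⇒ minimal covering band is its complement: 360° − 275.54° = 84.46°.
Band runs from +126.23° eastward to -149.31°, crossing the antimeridian.

84.46°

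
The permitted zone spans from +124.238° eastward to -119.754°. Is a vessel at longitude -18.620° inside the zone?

Band width going east from +124.238° to -119.754°: ((-119.754 − 124.238) mod 360) = 116.008°.
Offset of -18.620° east of the west edge: ((-18.620 − 124.238) mod 360) = 217.142°.
217.142° > 116.008° ⇒ outside.

No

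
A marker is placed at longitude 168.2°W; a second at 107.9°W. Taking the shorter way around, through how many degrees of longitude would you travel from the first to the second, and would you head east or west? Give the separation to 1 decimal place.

Raw difference: -107.9 − -168.2 = 60.3°.
Normalise into (−180°, 180°]: 60.3° stays 60.3°.
Positive ⇒ the second point lies to the east; separation 60.3°.

60.3° east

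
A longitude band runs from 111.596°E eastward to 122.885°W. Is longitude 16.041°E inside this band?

No

Band width going east from +111.596° to -122.885°: ((-122.885 − 111.596) mod 360) = 125.519°.
Offset of +16.041° east of the west edge: ((16.041 − 111.596) mod 360) = 264.445°.
264.445° > 125.519° ⇒ outside.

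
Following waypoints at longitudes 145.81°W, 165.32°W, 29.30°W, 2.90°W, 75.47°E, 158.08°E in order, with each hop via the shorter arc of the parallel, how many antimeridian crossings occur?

Leg 1: -145.81° → -165.32°, shortest Δλ = -19.51° (west) — does not cross 180°.
Leg 2: -165.32° → -29.30°, shortest Δλ = 136.02° (east) — does not cross 180°.
Leg 3: -29.30° → -2.90°, shortest Δλ = 26.4° (east) — does not cross 180°.
Leg 4: -2.90° → +75.47°, shortest Δλ = 78.37° (east) — does not cross 180°.
Leg 5: +75.47° → +158.08°, shortest Δλ = 82.61° (east) — does not cross 180°.
Total crossings: 0.

0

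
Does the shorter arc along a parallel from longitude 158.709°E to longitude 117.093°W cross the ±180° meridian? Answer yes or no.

Naïve |-117.093 − 158.709| = 275.802° > 180°, so the shorter arc goes the other way round — across 180°.
Signed shortest Δλ = ((-117.093 − 158.709 + 180) mod 360) − 180 = 84.198°.
Going east by 84.198° from +158.709° passes through 180° before reaching -117.093°.

Yes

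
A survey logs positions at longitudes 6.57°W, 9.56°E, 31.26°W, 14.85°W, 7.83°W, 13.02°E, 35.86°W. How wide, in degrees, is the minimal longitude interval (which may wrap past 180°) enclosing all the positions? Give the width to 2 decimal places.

48.88°

Sort the longitudes: -35.86°, -31.26°, -14.85°, -7.83°, -6.57°, +9.56°, +13.02°.
Eastward gaps between consecutive values (wrapping around): 4.60°, 16.41°, 7.02°, 1.26°, 16.13°, 3.46°, 311.12°.
Largest gap = 311.12° ⇒ minimal covering band is its complement: 360° − 311.12° = 48.88°.
Band runs from -35.86° eastward to +13.02°.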